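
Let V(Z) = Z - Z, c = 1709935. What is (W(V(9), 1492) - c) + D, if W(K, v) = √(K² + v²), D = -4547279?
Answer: -6255722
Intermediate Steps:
V(Z) = 0
(W(V(9), 1492) - c) + D = (√(0² + 1492²) - 1*1709935) - 4547279 = (√(0 + 2226064) - 1709935) - 4547279 = (√2226064 - 1709935) - 4547279 = (1492 - 1709935) - 4547279 = -1708443 - 4547279 = -6255722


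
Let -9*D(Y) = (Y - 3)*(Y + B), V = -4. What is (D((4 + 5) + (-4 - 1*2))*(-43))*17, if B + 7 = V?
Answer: 0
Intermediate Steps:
B = -11 (B = -7 - 4 = -11)
D(Y) = -(-11 + Y)*(-3 + Y)/9 (D(Y) = -(Y - 3)*(Y - 11)/9 = -(-3 + Y)*(-11 + Y)/9 = -(-11 + Y)*(-3 + Y)/9)
(D((4 + 5) + (-4 - 1*2))*(-43))*17 = ((-11/3 - ((4 + 5) + (-4 - 1*2))²/9 + 14*((4 + 5) + (-4 - 1*2))/9)*(-43))*17 = ((-11/3 - (9 + (-4 - 2))²/9 + 14*(9 + (-4 - 2))/9)*(-43))*17 = ((-11/3 - (9 - 6)²/9 + 14*(9 - 6)/9)*(-43))*17 = ((-11/3 - ⅑*3² + (14/9)*3)*(-43))*17 = ((-11/3 - ⅑*9 + 14/3)*(-43))*17 = ((-11/3 - 1 + 14/3)*(-43))*17 = (0*(-43))*17 = 0*17 = 0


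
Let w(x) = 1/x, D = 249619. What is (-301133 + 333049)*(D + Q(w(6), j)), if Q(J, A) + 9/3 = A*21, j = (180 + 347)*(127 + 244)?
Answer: 139009276268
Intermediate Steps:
j = 195517 (j = 527*371 = 195517)
Q(J, A) = -3 + 21*A (Q(J, A) = -3 + A*21 = -3 + 21*A)
(-301133 + 333049)*(D + Q(w(6), j)) = (-301133 + 333049)*(249619 + (-3 + 21*195517)) = 31916*(249619 + (-3 + 4105857)) = 31916*(249619 + 4105854) = 31916*4355473 = 139009276268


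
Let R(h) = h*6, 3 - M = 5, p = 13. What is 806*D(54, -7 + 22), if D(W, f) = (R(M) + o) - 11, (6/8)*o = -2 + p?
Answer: -20150/3 ≈ -6716.7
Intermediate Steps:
o = 44/3 (o = 4*(-2 + 13)/3 = (4/3)*11 = 44/3 ≈ 14.667)
M = -2 (M = 3 - 1*5 = 3 - 5 = -2)
R(h) = 6*h
D(W, f) = -25/3 (D(W, f) = (6*(-2) + 44/3) - 11 = (-12 + 44/3) - 11 = 8/3 - 11 = -25/3)
806*D(54, -7 + 22) = 806*(-25/3) = -20150/3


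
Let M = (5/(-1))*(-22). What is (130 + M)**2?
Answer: 57600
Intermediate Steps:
M = 110 (M = (5*(-1))*(-22) = -5*(-22) = 110)
(130 + M)**2 = (130 + 110)**2 = 240**2 = 57600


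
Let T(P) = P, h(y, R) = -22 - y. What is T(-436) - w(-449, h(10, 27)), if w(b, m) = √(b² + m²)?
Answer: -436 - 5*√8105 ≈ -886.14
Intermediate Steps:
T(-436) - w(-449, h(10, 27)) = -436 - √((-449)² + (-22 - 1*10)²) = -436 - √(201601 + (-22 - 10)²) = -436 - √(201601 + (-32)²) = -436 - √(201601 + 1024) = -436 - √202625 = -436 - 5*√8105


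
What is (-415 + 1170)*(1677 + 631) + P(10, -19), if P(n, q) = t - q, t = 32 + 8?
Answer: 1742599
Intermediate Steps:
t = 40
P(n, q) = 40 - q
(-415 + 1170)*(1677 + 631) + P(10, -19) = (-415 + 1170)*(1677 + 631) + (40 - 1*(-19)) = 755*2308 + (40 + 19) = 1742540 + 59 = 1742599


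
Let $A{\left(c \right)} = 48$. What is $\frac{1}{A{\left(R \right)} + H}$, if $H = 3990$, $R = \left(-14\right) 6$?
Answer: $\frac{1}{4038} \approx 0.00024765$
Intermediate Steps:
$R = -84$
$\frac{1}{A{\left(R \right)} + H} = \frac{1}{48 + 3990} = \frac{1}{4038}$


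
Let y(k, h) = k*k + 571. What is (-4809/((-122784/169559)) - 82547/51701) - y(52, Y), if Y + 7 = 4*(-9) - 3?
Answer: 73393316713/21814624 ≈ 3364.4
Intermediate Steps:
Y = -46 (Y = -7 + (4*(-9) - 3) = -7 + (-36 - 3) = -7 - 39 = -46)
y(k, h) = 571 + k² (y(k, h) = k² + 571 = 571 + k²)
(-4809/((-122784/169559)) - 82547/51701) - y(52, Y) = (-4809/((-122784/169559)) - 82547/51701) - (571 + 52²) = (-4809/((-122784*1/169559)) - 82547*1/51701) - (571 + 2704) = (-4809/(-122784/169559) - 851/533) - 1*3275 = (-4809*(-169559/122784) - 851/533) - 3275 = (271803077/40928 - 851/533) - 3275 = 144836210313/21814624 - 3275 = 73393316713/21814624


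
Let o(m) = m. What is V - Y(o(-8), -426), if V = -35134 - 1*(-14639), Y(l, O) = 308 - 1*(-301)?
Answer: -21104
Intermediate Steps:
Y(l, O) = 609 (Y(l, O) = 308 + 301 = 609)
V = -20495 (V = -35134 + 14639 = -20495)
V - Y(o(-8), -426) = -20495 - 1*609 = -20495 - 609 = -21104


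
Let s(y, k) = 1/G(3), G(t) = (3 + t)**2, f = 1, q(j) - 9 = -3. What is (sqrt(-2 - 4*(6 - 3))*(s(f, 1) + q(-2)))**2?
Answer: -329623/648 ≈ -508.68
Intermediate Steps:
q(j) = 6 (q(j) = 9 - 3 = 6)
s(y, k) = 1/36 (s(y, k) = 1/((3 + 3)**2) = 1/(6**2) = 1/36)
(sqrt(-2 - 4*(6 - 3))*(s(f, 1) + q(-2)))**2 = (sqrt(-2 - 4*(6 - 3))*(1/36 + 6))**2 = (sqrt(-2 - 4*3)*(217/36))**2 = (sqrt(-2 - 12)*(217/36))**2 = (sqrt(-14)*(217/36))**2 = ((I*sqrt(14))*(217/36))**2 = (217*I*sqrt(14)/36)**2 = -329623/648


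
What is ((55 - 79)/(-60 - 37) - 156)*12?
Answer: -181296/97 ≈ -1869.0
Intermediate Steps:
((55 - 79)/(-60 - 37) - 156)*12 = (-24/(-97) - 156)*12 = (-24*(-1/97) - 156)*12 = (24/97 - 156)*12 = -15108/97*12 = -181296/97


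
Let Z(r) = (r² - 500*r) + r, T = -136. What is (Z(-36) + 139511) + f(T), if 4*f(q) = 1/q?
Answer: 86371423/544 ≈ 1.5877e+5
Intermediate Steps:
f(q) = 1/(4*q)
Z(r) = r² - 499*r
(Z(-36) + 139511) + f(T) = (-36*(-499 - 36) + 139511) + (¼)/(-136) = (-36*(-535) + 139511) + (¼)*(-1/136) = (19260 + 139511) - 1/544 = 158771 - 1/544 = 86371423/544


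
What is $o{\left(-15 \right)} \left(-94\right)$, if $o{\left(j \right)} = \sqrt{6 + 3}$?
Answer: $-282$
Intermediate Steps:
$o{\left(j \right)} = 3$ ($o{\left(j \right)} = \sqrt{9} = 3$)
$o{\left(-15 \right)} \left(-94\right) = 3 \left(-94\right) = -282$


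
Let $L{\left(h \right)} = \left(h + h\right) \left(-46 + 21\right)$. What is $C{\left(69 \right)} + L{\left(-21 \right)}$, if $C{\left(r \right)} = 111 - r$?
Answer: $1092$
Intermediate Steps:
$L{\left(h \right)} = - 50 h$ ($L{\left(h \right)} = 2 h \left(-25\right) = - 50 h$)
$C{\left(69 \right)} + L{\left(-21 \right)} = \left(111 - 69\right) - -1050 = \left(111 - 69\right) + 1050 = 42 + 1050 = 1092$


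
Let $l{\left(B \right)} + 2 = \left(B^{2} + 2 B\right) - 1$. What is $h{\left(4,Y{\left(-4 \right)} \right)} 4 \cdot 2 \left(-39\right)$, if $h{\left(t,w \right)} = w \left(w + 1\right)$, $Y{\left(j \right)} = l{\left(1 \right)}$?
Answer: $0$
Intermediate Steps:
$l{\left(B \right)} = -3 + B^{2} + 2 B$ ($l{\left(B \right)} = -2 - \left(1 - B^{2} - 2 B\right) = -2 + \left(-1 + B^{2} + 2 B\right) = -3 + B^{2} + 2 B$)
$Y{\left(j \right)} = 0$ ($Y{\left(j \right)} = -3 + 1^{2} + 2 \cdot 1 = -3 + 1 + 2 = 0$)
$h{\left(t,w \right)} = w \left(1 + w\right)$
$h{\left(4,Y{\left(-4 \right)} \right)} 4 \cdot 2 \left(-39\right) = 0 \left(1 + 0\right) 4 \cdot 2 \left(-39\right) = 0 \cdot 1 \cdot 8 \left(-39\right) = 0 \cdot 8 \left(-39\right) = 0 \left(-39\right) = 0$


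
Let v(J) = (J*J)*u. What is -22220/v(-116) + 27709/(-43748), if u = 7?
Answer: -111938959/128772238 ≈ -0.86928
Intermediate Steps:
v(J) = 7*J² (v(J) = (J*J)*7 = J²*7 = 7*J²)
-22220/v(-116) + 27709/(-43748) = -22220/(7*(-116)²) + 27709/(-43748) = -22220/(7*13456) + 27709*(-1/43748) = -22220/94192 - 27709/43748 = -22220*1/94192 - 27709/43748 = -5555/23548 - 27709/43748 = -111938959/128772238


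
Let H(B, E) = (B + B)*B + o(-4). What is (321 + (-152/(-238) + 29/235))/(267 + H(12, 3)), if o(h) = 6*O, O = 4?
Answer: 8998076/16191735 ≈ 0.55572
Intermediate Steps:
o(h) = 24 (o(h) = 6*4 = 24)
H(B, E) = 24 + 2*B² (H(B, E) = (B + B)*B + 24 = (2*B)*B + 24 = 2*B² + 24 = 24 + 2*B²)
(321 + (-152/(-238) + 29/235))/(267 + H(12, 3)) = (321 + (-152/(-238) + 29/235))/(267 + (24 + 2*12²)) = (321 + (-152*(-1/238) + 29*(1/235)))/(267 + (24 + 2*144)) = (321 + (76/119 + 29/235))/(267 + (24 + 288)) = (321 + 21311/27965)/(267 + 312) = (8998076/27965)/579 = (8998076/27965)*(1/579) = 8998076/16191735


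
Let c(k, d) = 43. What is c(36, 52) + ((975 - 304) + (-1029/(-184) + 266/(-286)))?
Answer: 18909443/26312 ≈ 718.66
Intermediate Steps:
c(36, 52) + ((975 - 304) + (-1029/(-184) + 266/(-286))) = 43 + ((975 - 304) + (-1029/(-184) + 266/(-286))) = 43 + (671 + (-1029*(-1/184) + 266*(-1/286))) = 43 + (671 + (1029/184 - 133/143)) = 43 + (671 + 122675/26312) = 43 + 17778027/26312 = 18909443/26312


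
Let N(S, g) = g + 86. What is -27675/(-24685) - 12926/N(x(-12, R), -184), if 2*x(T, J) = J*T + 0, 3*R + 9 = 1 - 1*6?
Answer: 32179046/241913 ≈ 133.02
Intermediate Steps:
R = -14/3 (R = -3 + (1 - 1*6)/3 = -3 + (1 - 6)/3 = -3 + (⅓)*(-5) = -3 - 5/3 = -14/3 ≈ -4.6667)
x(T, J) = J*T/2 (x(T, J) = (J*T + 0)/2 = (J*T)/2 = J*T/2)
N(S, g) = 86 + g
-27675/(-24685) - 12926/N(x(-12, R), -184) = -27675/(-24685) - 12926/(86 - 184) = -27675*(-1/24685) - 12926/(-98) = 5535/4937 - 12926*(-1/98) = 5535/4937 + 6463/49 = 32179046/241913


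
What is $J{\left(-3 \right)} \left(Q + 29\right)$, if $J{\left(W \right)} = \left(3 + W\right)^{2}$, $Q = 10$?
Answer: $0$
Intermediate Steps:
$J{\left(-3 \right)} \left(Q + 29\right) = \left(3 - 3\right)^{2} \left(10 + 29\right) = 0^{2} \cdot 39 = 0 \cdot 39 = 0$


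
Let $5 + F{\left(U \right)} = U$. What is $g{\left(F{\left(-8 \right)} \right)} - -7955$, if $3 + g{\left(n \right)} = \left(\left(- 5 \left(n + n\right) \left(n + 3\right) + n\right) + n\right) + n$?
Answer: $6613$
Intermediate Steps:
$F{\left(U \right)} = -5 + U$
$g{\left(n \right)} = -3 + 3 n - 10 n \left(3 + n\right)$ ($g{\left(n \right)} = -3 + \left(\left(\left(- 5 \left(n + n\right) \left(n + 3\right) + n\right) + n\right) + n\right) = -3 + \left(\left(\left(- 5 \cdot 2 n \left(3 + n\right) + n\right) + n\right) + n\right) = -3 - \left(- 3 n + 5 \cdot 2 n \left(3 + n\right)\right) = -3 - \left(- 3 n + 10 n \left(3 + n\right)\right) = -3 + 3 n - 10 n \left(3 + n\right)$)
$g{\left(F{\left(-8 \right)} \right)} - -7955 = \left(-3 - 27 \left(-5 - 8\right) - 10 \left(-5 - 8\right)^{2}\right) - -7955 = \left(-3 - -351 - 10 \left(-13\right)^{2}\right) + 7955 = \left(-3 + 351 - 1690\right) + 7955 = -1342 + 7955 = 6613$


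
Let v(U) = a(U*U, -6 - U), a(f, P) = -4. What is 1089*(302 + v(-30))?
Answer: 324522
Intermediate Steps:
v(U) = -4
1089*(302 + v(-30)) = 1089*(302 - 4) = 1089*298 = 324522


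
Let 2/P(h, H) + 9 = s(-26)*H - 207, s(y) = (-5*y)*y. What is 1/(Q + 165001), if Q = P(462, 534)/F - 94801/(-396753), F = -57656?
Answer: 983162636266944/162223053065639383885 ≈ 6.0606e-6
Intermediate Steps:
s(y) = -5*y²
P(h, H) = 2/(-216 - 3380*H) (P(h, H) = 2/(-9 + ((-5*(-26)²)*H - 207)) = 2/(-9 + ((-5*676)*H - 207)) = 2/(-9 + (-3380*H - 207)) = 2/(-9 + (-207 - 3380*H)) = 2/(-216 - 3380*H))
Q = 234918957356941/983162636266944 (Q = (1/(2*(-54 - 845*534)))/(-57656) - 94801/(-396753) = (1/(2*(-54 - 451230)))*(-1/57656) - 94801*(-1/396753) = ((½)/(-451284))*(-1/57656) + 13543/56679 = ((½)*(-1/451284))*(-1/57656) + 13543/56679 = -1/902568*(-1/57656) + 13543/56679 = 1/52038460608 + 13543/56679 = 234918957356941/983162636266944 ≈ 0.23894)
1/(Q + 165001) = 1/(234918957356941/983162636266944 + 165001) = 1/(162223053065639383885/983162636266944) = 983162636266944/162223053065639383885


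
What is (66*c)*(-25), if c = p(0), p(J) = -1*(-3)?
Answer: -4950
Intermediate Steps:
p(J) = 3
c = 3
(66*c)*(-25) = (66*3)*(-25) = 198*(-25) = -4950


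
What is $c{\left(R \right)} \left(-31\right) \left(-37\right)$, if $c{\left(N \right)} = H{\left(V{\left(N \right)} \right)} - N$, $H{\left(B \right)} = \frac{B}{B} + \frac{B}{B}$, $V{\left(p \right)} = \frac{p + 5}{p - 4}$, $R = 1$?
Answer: $1147$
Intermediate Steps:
$V{\left(p \right)} = \frac{5 + p}{-4 + p}$
$H{\left(B \right)} = 2$ ($H{\left(B \right)} = 1 + 1 = 2$)
$c{\left(N \right)} = 2 - N$
$c{\left(R \right)} \left(-31\right) \left(-37\right) = \left(2 - 1\right) \left(-31\right) \left(-37\right) = 1 \left(-31\right) \left(-37\right) = \left(-31\right) \left(-37\right) = 1147$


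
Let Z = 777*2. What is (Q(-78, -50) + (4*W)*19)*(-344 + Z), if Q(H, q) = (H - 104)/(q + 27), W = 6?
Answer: 12910700/23 ≈ 5.6134e+5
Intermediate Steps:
Z = 1554
Q(H, q) = (-104 + H)/(27 + q)
(Q(-78, -50) + (4*W)*19)*(-344 + Z) = ((-104 - 78)/(27 - 50) + (4*6)*19)*(-344 + 1554) = (-182/(-23) + 24*19)*1210 = (-1/23*(-182) + 456)*1210 = (182/23 + 456)*1210 = (10670/23)*1210 = 12910700/23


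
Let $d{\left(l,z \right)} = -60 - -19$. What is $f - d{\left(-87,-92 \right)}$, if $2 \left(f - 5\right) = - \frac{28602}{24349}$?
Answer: $\frac{1105753}{24349} \approx 45.413$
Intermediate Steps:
$d{\left(l,z \right)} = -41$ ($d{\left(l,z \right)} = -60 + 19 = -41$)
$f = \frac{107444}{24349}$ ($f = 5 + \frac{\left(-28602\right) \frac{1}{24349}}{2} = 5 + \frac{1}{2} \left(- \frac{28602}{24349}\right) = 5 - \frac{14301}{24349} = \frac{107444}{24349} \approx 4.4127$)
$f - d{\left(-87,-92 \right)} = \frac{107444}{24349} - -41 = \frac{107444}{24349} + 41 = \frac{1105753}{24349}$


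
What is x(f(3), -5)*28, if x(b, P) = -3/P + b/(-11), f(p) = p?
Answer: 504/55 ≈ 9.1636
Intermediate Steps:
x(b, P) = -3/P - b/11 (x(b, P) = -3/P + b*(-1/11) = -3/P - b/11)
x(f(3), -5)*28 = (-3/(-5) - 1/11*3)*28 = (-3*(-⅕) - 3/11)*28 = (⅗ - 3/11)*28 = (18/55)*28 = 504/55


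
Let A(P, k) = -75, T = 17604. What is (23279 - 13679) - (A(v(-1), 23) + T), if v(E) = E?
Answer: -7929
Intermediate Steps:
(23279 - 13679) - (A(v(-1), 23) + T) = (23279 - 13679) - (-75 + 17604) = 9600 - 1*17529 = 9600 - 17529 = -7929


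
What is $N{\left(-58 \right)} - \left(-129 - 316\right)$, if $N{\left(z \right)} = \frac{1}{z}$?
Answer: $\frac{25809}{58} \approx 444.98$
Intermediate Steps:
$N{\left(-58 \right)} - \left(-129 - 316\right) = \frac{1}{-58} - \left(-129 - 316\right) = - \frac{1}{58} - \left(-129 - 316\right) = - \frac{1}{58} - -445 = - \frac{1}{58} + 445 = \frac{25809}{58}$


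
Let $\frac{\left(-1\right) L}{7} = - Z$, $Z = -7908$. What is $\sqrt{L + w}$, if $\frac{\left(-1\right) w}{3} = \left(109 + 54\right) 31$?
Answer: $3 i \sqrt{7835} \approx 265.55 i$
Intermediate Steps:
$w = -15159$ ($w = - 3 \left(109 + 54\right) 31 = - 3 \cdot 163 \cdot 31 = \left(-3\right) 5053 = -15159$)
$L = -55356$ ($L = - 7 \left(\left(-1\right) \left(-7908\right)\right) = \left(-7\right) 7908 = -55356$)
$\sqrt{L + w} = \sqrt{-55356 - 15159} = \sqrt{-70515} = 3 i \sqrt{7835}$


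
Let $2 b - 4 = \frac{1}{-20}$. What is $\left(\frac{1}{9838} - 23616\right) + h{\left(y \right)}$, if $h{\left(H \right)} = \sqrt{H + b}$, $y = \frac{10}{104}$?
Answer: $- \frac{232334207}{9838} + \frac{\sqrt{140010}}{260} \approx -23615.0$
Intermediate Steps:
$y = \frac{5}{52}$ ($y = 10 \cdot \frac{1}{104} = \frac{5}{52} \approx 0.096154$)
$b = \frac{79}{40}$ ($b = 2 + \frac{1}{2 \left(-20\right)} = 2 + \frac{1}{2} \left(- \frac{1}{20}\right) = 2 - \frac{1}{40} = \frac{79}{40} \approx 1.975$)
$h{\left(H \right)} = \sqrt{\frac{79}{40} + H}$ ($h{\left(H \right)} = \sqrt{H + \frac{79}{40}} = \sqrt{\frac{79}{40} + H}$)
$\left(\frac{1}{9838} - 23616\right) + h{\left(y \right)} = \left(\frac{1}{9838} - 23616\right) + \frac{\sqrt{790 + 400 \cdot \frac{5}{52}}}{20} = \left(\frac{1}{9838} - 23616\right) + \frac{\sqrt{790 + \frac{500}{13}}}{20} = - \frac{232334207}{9838} + \frac{\sqrt{\frac{10770}{13}}}{20} = - \frac{232334207}{9838} + \frac{\frac{1}{13} \sqrt{140010}}{20} = - \frac{232334207}{9838} + \frac{\sqrt{140010}}{260}$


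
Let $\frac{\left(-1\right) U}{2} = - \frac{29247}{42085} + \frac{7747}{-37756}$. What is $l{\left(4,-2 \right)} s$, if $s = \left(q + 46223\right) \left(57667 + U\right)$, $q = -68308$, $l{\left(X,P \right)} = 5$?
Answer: $- \frac{1011862808299271145}{158896126} \approx -6.3681 \cdot 10^{9}$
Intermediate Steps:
$U = \frac{1430282227}{794480630}$ ($U = - 2 \left(- \frac{29247}{42085} + \frac{7747}{-37756}\right) = - 2 \left(\left(-29247\right) \frac{1}{42085} + 7747 \left(- \frac{1}{37756}\right)\right) = - 2 \left(- \frac{29247}{42085} - \frac{7747}{37756}\right) = \left(-2\right) \left(- \frac{1430282227}{1588961260}\right) = \frac{1430282227}{794480630} \approx 1.8003$)
$s = - \frac{202372561659854229}{158896126}$ ($s = \left(-68308 + 46223\right) \left(57667 + \frac{1430282227}{794480630}\right) = \left(-22085\right) \frac{45816744772437}{794480630} = - \frac{202372561659854229}{158896126} \approx -1.2736 \cdot 10^{9}$)
$l{\left(4,-2 \right)} s = 5 \left(- \frac{202372561659854229}{158896126}\right) = - \frac{1011862808299271145}{158896126}$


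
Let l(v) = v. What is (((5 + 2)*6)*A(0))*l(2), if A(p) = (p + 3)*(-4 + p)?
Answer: -1008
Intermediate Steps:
A(p) = (-4 + p)*(3 + p) (A(p) = (3 + p)*(-4 + p) = (-4 + p)*(3 + p))
(((5 + 2)*6)*A(0))*l(2) = (((5 + 2)*6)*(-12 + 0² - 1*0))*2 = ((7*6)*(-12 + 0 + 0))*2 = (42*(-12))*2 = -504*2 = -1008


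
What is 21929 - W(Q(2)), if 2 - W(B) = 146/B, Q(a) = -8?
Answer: 87635/4 ≈ 21909.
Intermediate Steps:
W(B) = 2 - 146/B
21929 - W(Q(2)) = 21929 - (2 - 146/(-8)) = 21929 - (2 - 146*(-⅛)) = 21929 - (2 + 73/4) = 21929 - 1*81/4 = 21929 - 81/4 = 87635/4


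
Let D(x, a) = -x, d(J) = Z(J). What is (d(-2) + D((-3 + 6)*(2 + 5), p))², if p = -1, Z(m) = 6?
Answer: 225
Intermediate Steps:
d(J) = 6
(d(-2) + D((-3 + 6)*(2 + 5), p))² = (6 - (-3 + 6)*(2 + 5))² = (6 - 3*7)² = (6 - 1*21)² = (6 - 21)² = (-15)² = 225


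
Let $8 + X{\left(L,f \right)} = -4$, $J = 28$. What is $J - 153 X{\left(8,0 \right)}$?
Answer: $1864$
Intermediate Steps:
$X{\left(L,f \right)} = -12$ ($X{\left(L,f \right)} = -8 - 4 = -12$)
$J - 153 X{\left(8,0 \right)} = 28 - -1836 = 28 + 1836 = 1864$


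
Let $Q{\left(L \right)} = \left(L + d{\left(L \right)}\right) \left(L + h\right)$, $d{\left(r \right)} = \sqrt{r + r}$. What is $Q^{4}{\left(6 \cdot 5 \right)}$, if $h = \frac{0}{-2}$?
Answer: $921456000000 + 186624000000 \sqrt{15} \approx 1.6442 \cdot 10^{12}$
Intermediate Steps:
$h = 0$ ($h = 0 \left(- \frac{1}{2}\right) = 0$)
$d{\left(r \right)} = \sqrt{2} \sqrt{r}$ ($d{\left(r \right)} = \sqrt{2 r} = \sqrt{2} \sqrt{r}$)
$Q{\left(L \right)} = L \left(L + \sqrt{2} \sqrt{L}\right)$ ($Q{\left(L \right)} = \left(L + \sqrt{2} \sqrt{L}\right) \left(L + 0\right) = \left(L + \sqrt{2} \sqrt{L}\right) L = L \left(L + \sqrt{2} \sqrt{L}\right)$)
$Q^{4}{\left(6 \cdot 5 \right)} = \left(\left(6 \cdot 5\right)^{2} + \sqrt{2} \left(6 \cdot 5\right)^{\frac{3}{2}}\right)^{4} = \left(30^{2} + \sqrt{2} \cdot 30^{\frac{3}{2}}\right)^{4} = \left(900 + \sqrt{2} \cdot 30 \sqrt{30}\right)^{4} = \left(900 + 60 \sqrt{15}\right)^{4}$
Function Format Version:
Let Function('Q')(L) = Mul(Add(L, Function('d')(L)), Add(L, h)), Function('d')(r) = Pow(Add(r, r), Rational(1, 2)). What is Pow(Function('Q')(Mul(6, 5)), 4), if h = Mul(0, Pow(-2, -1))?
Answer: Add(921456000000, Mul(186624000000, Pow(15, Rational(1, 2)))) ≈ 1.6442e+12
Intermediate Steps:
h = 0 (h = Mul(0, Rational(-1, 2)) = 0)
Function('d')(r) = Mul(Pow(2, Rational(1, 2)), Pow(r, Rational(1, 2))) (Function('d')(r) = Pow(Mul(2, r), Rational(1, 2)) = Mul(Pow(2, Rational(1, 2)), Pow(r, Rational(1, 2))))
Function('Q')(L) = Mul(L, Add(L, Mul(Pow(2, Rational(1, 2)), Pow(L, Rational(1, 2))))) (Function('Q')(L) = Mul(Add(L, Mul(Pow(2, Rational(1, 2)), Pow(L, Rational(1, 2)))), Add(L, 0)) = Mul(Add(L, Mul(Pow(2, Rational(1, 2)), Pow(L, Rational(1, 2)))), L) = Mul(L, Add(L, Mul(Pow(2, Rational(1, 2)), Pow(L, Rational(1, 2))))))
Pow(Function('Q')(Mul(6, 5)), 4) = Pow(Add(Pow(Mul(6, 5), 2), Mul(Pow(2, Rational(1, 2)), Pow(Mul(6, 5), Rational(3, 2)))), 4) = Pow(Add(Pow(30, 2), Mul(Pow(2, Rational(1, 2)), Pow(30, Rational(3, 2)))), 4) = Pow(Add(900, Mul(Pow(2, Rational(1, 2)), Mul(30, Pow(30, Rational(1, 2))))), 4) = Pow(Add(900, Mul(60, Pow(15, Rational(1, 2)))), 4)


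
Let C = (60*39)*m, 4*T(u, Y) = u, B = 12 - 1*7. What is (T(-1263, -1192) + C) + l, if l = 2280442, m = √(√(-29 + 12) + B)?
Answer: 9120505/4 + 2340*√(5 + I*√17) ≈ 2.2857e+6 + 2013.4*I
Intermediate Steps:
B = 5 (B = 12 - 7 = 5)
T(u, Y) = u/4
m = √(5 + I*√17) (m = √(√(-29 + 12) + 5) = √(√(-17) + 5) = √(I*√17 + 5) = √(5 + I*√17) ≈ 2.3959 + 0.86045*I)
C = 2340*√(5 + I*√17) (C = (60*39)*√(5 + I*√17) = 2340*√(5 + I*√17) ≈ 5606.4 + 2013.4*I)
(T(-1263, -1192) + C) + l = ((¼)*(-1263) + 2340*√(5 + I*√17)) + 2280442 = (-1263/4 + 2340*√(5 + I*√17)) + 2280442 = 9120505/4 + 2340*√(5 + I*√17)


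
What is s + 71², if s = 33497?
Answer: 38538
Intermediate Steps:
s + 71² = 33497 + 71² = 33497 + 5041 = 38538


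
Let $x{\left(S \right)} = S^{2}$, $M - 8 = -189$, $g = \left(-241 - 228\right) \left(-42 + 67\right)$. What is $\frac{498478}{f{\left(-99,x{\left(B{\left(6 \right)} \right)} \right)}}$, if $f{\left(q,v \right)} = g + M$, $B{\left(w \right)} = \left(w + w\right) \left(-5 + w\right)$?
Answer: $- \frac{249239}{5953} \approx -41.868$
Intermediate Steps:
$B{\left(w \right)} = 2 w \left(-5 + w\right)$
$g = -11725$ ($g = \left(-469\right) 25 = -11725$)
$M = -181$ ($M = 8 - 189 = -181$)
$f{\left(q,v \right)} = -11906$ ($f{\left(q,v \right)} = -11725 - 181 = -11906$)
$\frac{498478}{f{\left(-99,x{\left(B{\left(6 \right)} \right)} \right)}} = \frac{498478}{-11906} = 498478 \left(- \frac{1}{11906}\right) = - \frac{249239}{5953}$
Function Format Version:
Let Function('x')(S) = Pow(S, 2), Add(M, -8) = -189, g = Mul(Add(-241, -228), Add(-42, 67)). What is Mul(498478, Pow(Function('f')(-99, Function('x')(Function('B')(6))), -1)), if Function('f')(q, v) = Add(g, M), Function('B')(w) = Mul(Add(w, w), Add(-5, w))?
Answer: Rational(-249239, 5953) ≈ -41.868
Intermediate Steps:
Function('B')(w) = Mul(2, w, Add(-5, w)) (Function('B')(w) = Mul(Mul(2, w), Add(-5, w)) = Mul(2, w, Add(-5, w)))
g = -11725 (g = Mul(-469, 25) = -11725)
M = -181 (M = Add(8, -189) = -181)
Function('f')(q, v) = -11906 (Function('f')(q, v) = Add(-11725, -181) = -11906)
Mul(498478, Pow(Function('f')(-99, Function('x')(Function('B')(6))), -1)) = Mul(498478, Pow(-11906, -1)) = Mul(498478, Rational(-1, 11906)) = Rational(-249239, 5953)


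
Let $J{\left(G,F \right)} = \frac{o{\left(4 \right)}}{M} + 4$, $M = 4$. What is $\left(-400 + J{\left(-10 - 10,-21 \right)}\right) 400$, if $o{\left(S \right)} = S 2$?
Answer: $-157600$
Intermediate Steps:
$o{\left(S \right)} = 2 S$
$J{\left(G,F \right)} = 6$ ($J{\left(G,F \right)} = \frac{2 \cdot 4}{4} + 4 = 8 \cdot \frac{1}{4} + 4 = 2 + 4 = 6$)
$\left(-400 + J{\left(-10 - 10,-21 \right)}\right) 400 = \left(-400 + 6\right) 400 = \left(-394\right) 400 = -157600$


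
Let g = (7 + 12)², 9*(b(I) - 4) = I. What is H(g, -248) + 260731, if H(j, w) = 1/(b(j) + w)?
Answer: 478441376/1835 ≈ 2.6073e+5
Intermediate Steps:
b(I) = 4 + I/9
g = 361 (g = 19² = 361)
H(j, w) = 1/(4 + w + j/9) (H(j, w) = 1/((4 + j/9) + w) = 1/(4 + w + j/9))
H(g, -248) + 260731 = 9/(36 + 361 + 9*(-248)) + 260731 = 9/(36 + 361 - 2232) + 260731 = 9/(-1835) + 260731 = 9*(-1/1835) + 260731 = -9/1835 + 260731 = 478441376/1835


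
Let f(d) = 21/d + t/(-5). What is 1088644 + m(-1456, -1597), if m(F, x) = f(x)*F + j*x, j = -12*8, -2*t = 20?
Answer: 1978783844/1597 ≈ 1.2391e+6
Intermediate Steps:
t = -10 (t = -½*20 = -10)
j = -96
f(d) = 2 + 21/d (f(d) = 21/d - 10/(-5) = 21/d - 10*(-⅕) = 21/d + 2 = 2 + 21/d)
m(F, x) = -96*x + F*(2 + 21/x) (m(F, x) = (2 + 21/x)*F - 96*x = F*(2 + 21/x) - 96*x = -96*x + F*(2 + 21/x))
1088644 + m(-1456, -1597) = 1088644 + (-96*(-1597) + 2*(-1456) + 21*(-1456)/(-1597)) = 1088644 + (153312 - 2912 + 21*(-1456)*(-1/1597)) = 1088644 + (153312 - 2912 + 30576/1597) = 1088644 + 240219376/1597 = 1978783844/1597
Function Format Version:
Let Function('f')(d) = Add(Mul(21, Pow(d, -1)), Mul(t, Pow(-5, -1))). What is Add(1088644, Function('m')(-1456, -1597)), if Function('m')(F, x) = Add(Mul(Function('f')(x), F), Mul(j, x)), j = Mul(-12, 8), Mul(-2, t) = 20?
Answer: Rational(1978783844, 1597) ≈ 1.2391e+6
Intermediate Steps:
t = -10 (t = Mul(Rational(-1, 2), 20) = -10)
j = -96
Function('f')(d) = Add(2, Mul(21, Pow(d, -1))) (Function('f')(d) = Add(Mul(21, Pow(d, -1)), Mul(-10, Pow(-5, -1))) = Add(Mul(21, Pow(d, -1)), Mul(-10, Rational(-1, 5))) = Add(Mul(21, Pow(d, -1)), 2) = Add(2, Mul(21, Pow(d, -1))))
Function('m')(F, x) = Add(Mul(-96, x), Mul(F, Add(2, Mul(21, Pow(x, -1))))) (Function('m')(F, x) = Add(Mul(Add(2, Mul(21, Pow(x, -1))), F), Mul(-96, x)) = Add(Mul(F, Add(2, Mul(21, Pow(x, -1)))), Mul(-96, x)) = Add(Mul(-96, x), Mul(F, Add(2, Mul(21, Pow(x, -1))))))
Add(1088644, Function('m')(-1456, -1597)) = Add(1088644, Add(Mul(-96, -1597), Mul(2, -1456), Mul(21, -1456, Pow(-1597, -1)))) = Add(1088644, Add(153312, -2912, Mul(21, -1456, Rational(-1, 1597)))) = Add(1088644, Add(153312, -2912, Rational(30576, 1597))) = Add(1088644, Rational(240219376, 1597)) = Rational(1978783844, 1597)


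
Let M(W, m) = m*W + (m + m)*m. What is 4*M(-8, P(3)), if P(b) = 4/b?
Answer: -256/9 ≈ -28.444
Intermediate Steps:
M(W, m) = 2*m**2 + W*m (M(W, m) = W*m + (2*m)*m = W*m + 2*m**2 = 2*m**2 + W*m)
4*M(-8, P(3)) = 4*((4/3)*(-8 + 2*(4/3))) = 4*((4*(1/3))*(-8 + 2*(4*(1/3)))) = 4*(4*(-8 + 2*(4/3))/3) = 4*(4*(-8 + 8/3)/3) = 4*((4/3)*(-16/3)) = 4*(-64/9) = -256/9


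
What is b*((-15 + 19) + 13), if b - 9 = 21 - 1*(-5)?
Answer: 595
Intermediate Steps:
b = 35 (b = 9 + (21 - 1*(-5)) = 9 + (21 + 5) = 9 + 26 = 35)
b*((-15 + 19) + 13) = 35*((-15 + 19) + 13) = 35*(4 + 13) = 35*17 = 595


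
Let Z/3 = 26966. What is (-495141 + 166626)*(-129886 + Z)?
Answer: 16093292820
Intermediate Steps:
Z = 80898 (Z = 3*26966 = 80898)
(-495141 + 166626)*(-129886 + Z) = (-495141 + 166626)*(-129886 + 80898) = -328515*(-48988) = 16093292820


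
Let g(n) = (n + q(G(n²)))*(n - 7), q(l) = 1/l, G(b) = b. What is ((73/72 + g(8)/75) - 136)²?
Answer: 3772377792121/207360000 ≈ 18192.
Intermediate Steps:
g(n) = (-7 + n)*(n + n⁻²) (g(n) = (n + 1/(n²))*(n - 7) = (n + n⁻²)*(-7 + n) = (-7 + n)*(n + n⁻²))
((73/72 + g(8)/75) - 136)² = ((73/72 + ((-7 + 8 + 8³*(-7 + 8))/8²)/75) - 136)² = ((73*(1/72) + ((-7 + 8 + 512*1)/64)*(1/75)) - 136)² = ((73/72 + ((-7 + 8 + 512)/64)*(1/75)) - 136)² = ((73/72 + ((1/64)*513)*(1/75)) - 136)² = ((73/72 + (513/64)*(1/75)) - 136)² = ((73/72 + 171/1600) - 136)² = (16139/14400 - 136)² = (-1942261/14400)² = 3772377792121/207360000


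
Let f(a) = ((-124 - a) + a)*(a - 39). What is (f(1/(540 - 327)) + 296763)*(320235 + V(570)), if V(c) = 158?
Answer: 20582194661959/213 ≈ 9.6630e+10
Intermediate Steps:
f(a) = 4836 - 124*a (f(a) = -124*(-39 + a) = 4836 - 124*a)
(f(1/(540 - 327)) + 296763)*(320235 + V(570)) = ((4836 - 124/(540 - 327)) + 296763)*(320235 + 158) = ((4836 - 124/213) + 296763)*320393 = (1029944/213 + 296763)*320393 = (64240463/213)*320393 = 20582194661959/213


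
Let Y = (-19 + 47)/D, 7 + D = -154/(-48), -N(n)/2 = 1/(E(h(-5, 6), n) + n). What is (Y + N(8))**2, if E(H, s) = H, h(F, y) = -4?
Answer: 42025/676 ≈ 62.167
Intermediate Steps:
N(n) = -2/(-4 + n)
D = -91/24 (D = -7 - 154/(-48) = -7 - 154*(-1/48) = -7 + 77/24 = -91/24 ≈ -3.7917)
Y = -96/13 (Y = (-19 + 47)/(-91/24) = 28*(-24/91) = -96/13 ≈ -7.3846)
(Y + N(8))**2 = (-96/13 - 2/(-4 + 8))**2 = (-96/13 - 2/4)**2 = (-96/13 - 2*1/4)**2 = (-96/13 - 1/2)**2 = (-205/26)**2 = 42025/676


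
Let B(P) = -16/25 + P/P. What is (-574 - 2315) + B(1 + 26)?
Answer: -72216/25 ≈ -2888.6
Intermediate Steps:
B(P) = 9/25 (B(P) = -16*1/25 + 1 = -16/25 + 1 = 9/25)
(-574 - 2315) + B(1 + 26) = (-574 - 2315) + 9/25 = -2889 + 9/25 = -72216/25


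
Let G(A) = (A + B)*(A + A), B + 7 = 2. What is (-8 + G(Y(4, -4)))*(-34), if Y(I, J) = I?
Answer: 544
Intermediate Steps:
B = -5 (B = -7 + 2 = -5)
G(A) = 2*A*(-5 + A) (G(A) = (A - 5)*(A + A) = (-5 + A)*(2*A) = 2*A*(-5 + A))
(-8 + G(Y(4, -4)))*(-34) = (-8 + 2*4*(-5 + 4))*(-34) = (-8 + 2*4*(-1))*(-34) = (-8 - 8)*(-34) = -16*(-34) = 544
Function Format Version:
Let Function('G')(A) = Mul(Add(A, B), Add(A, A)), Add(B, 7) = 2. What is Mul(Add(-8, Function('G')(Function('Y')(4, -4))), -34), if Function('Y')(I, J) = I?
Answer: 544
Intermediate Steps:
B = -5 (B = Add(-7, 2) = -5)
Function('G')(A) = Mul(2, A, Add(-5, A)) (Function('G')(A) = Mul(Add(A, -5), Add(A, A)) = Mul(Add(-5, A), Mul(2, A)) = Mul(2, A, Add(-5, A)))
Mul(Add(-8, Function('G')(Function('Y')(4, -4))), -34) = Mul(Add(-8, Mul(2, 4, Add(-5, 4))), -34) = Mul(Add(-8, Mul(2, 4, -1)), -34) = Mul(Add(-8, -8), -34) = Mul(-16, -34) = 544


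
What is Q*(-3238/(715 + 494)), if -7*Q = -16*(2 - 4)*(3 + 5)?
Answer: 828928/8463 ≈ 97.947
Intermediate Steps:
Q = -256/7 (Q = -(-16)*(2 - 4)*(3 + 5)/7 = -(-16)*(-2*8)/7 = -(-16)*(-16)/7 = -⅐*256 = -256/7 ≈ -36.571)
Q*(-3238/(715 + 494)) = -(-828928)/(7*(715 + 494)) = -(-828928)/(7*1209) = -256/7*(-3238/1209) = 828928/8463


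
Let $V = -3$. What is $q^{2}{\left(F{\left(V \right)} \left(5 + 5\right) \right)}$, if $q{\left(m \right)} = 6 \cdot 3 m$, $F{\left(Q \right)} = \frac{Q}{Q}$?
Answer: $32400$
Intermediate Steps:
$F{\left(Q \right)} = 1$
$q{\left(m \right)} = 18 m$
$q^{2}{\left(F{\left(V \right)} \left(5 + 5\right) \right)} = \left(18 \cdot 1 \left(5 + 5\right)\right)^{2} = \left(18 \cdot 1 \cdot 10\right)^{2} = \left(18 \cdot 10\right)^{2} = 180^{2} = 32400$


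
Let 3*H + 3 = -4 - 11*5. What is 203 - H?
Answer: 671/3 ≈ 223.67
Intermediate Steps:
H = -62/3 (H = -1 + (-4 - 11*5)/3 = -1 + (-4 - 55)/3 = -1 + (⅓)*(-59) = -1 - 59/3 = -62/3 ≈ -20.667)
203 - H = 203 - 1*(-62/3) = 203 + 62/3 = 671/3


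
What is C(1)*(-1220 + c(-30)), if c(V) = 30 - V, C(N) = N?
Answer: -1160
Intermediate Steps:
C(1)*(-1220 + c(-30)) = 1*(-1220 + (30 - 1*(-30))) = 1*(-1220 + (30 + 30)) = 1*(-1220 + 60) = 1*(-1160) = -1160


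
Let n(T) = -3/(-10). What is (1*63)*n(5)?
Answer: 189/10 ≈ 18.900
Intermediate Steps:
n(T) = 3/10 (n(T) = -3*(-⅒) = 3/10)
(1*63)*n(5) = (1*63)*(3/10) = 63*(3/10) = 189/10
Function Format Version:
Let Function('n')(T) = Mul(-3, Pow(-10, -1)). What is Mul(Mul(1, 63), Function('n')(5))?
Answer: Rational(189, 10) ≈ 18.900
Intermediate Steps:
Function('n')(T) = Rational(3, 10) (Function('n')(T) = Mul(-3, Rational(-1, 10)) = Rational(3, 10))
Mul(Mul(1, 63), Function('n')(5)) = Mul(Mul(1, 63), Rational(3, 10)) = Mul(63, Rational(3, 10)) = Rational(189, 10)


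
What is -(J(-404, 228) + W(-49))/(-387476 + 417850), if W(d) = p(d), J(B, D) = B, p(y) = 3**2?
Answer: 395/30374 ≈ 0.013005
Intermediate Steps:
p(y) = 9
W(d) = 9
-(J(-404, 228) + W(-49))/(-387476 + 417850) = -(-404 + 9)/(-387476 + 417850) = -(-395)/30374 = -1*(-395/30374) = 395/30374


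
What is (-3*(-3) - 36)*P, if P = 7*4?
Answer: -756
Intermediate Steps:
P = 28
(-3*(-3) - 36)*P = (-3*(-3) - 36)*28 = (9 - 36)*28 = -27*28 = -756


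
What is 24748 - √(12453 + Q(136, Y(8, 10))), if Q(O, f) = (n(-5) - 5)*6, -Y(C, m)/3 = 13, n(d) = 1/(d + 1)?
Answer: 24748 - 91*√6/2 ≈ 24637.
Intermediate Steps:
n(d) = 1/(1 + d)
Y(C, m) = -39 (Y(C, m) = -3*13 = -39)
Q(O, f) = -63/2 (Q(O, f) = (1/(1 - 5) - 5)*6 = (1/(-4) - 5)*6 = (-¼ - 5)*6 = -21/4*6 = -63/2)
24748 - √(12453 + Q(136, Y(8, 10))) = 24748 - √(12453 - 63/2) = 24748 - √(24843/2) = 24748 - 91*√6/2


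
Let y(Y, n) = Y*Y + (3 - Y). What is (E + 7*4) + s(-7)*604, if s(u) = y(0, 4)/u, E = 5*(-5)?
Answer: -1791/7 ≈ -255.86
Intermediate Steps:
y(Y, n) = 3 + Y² - Y (y(Y, n) = Y² + (3 - Y) = 3 + Y² - Y)
E = -25
s(u) = 3/u (s(u) = (3 + 0² - 1*0)/u = (3 + 0 + 0)/u = 3/u)
(E + 7*4) + s(-7)*604 = (-25 + 7*4) + (3/(-7))*604 = (-25 + 28) + (3*(-⅐))*604 = 3 - 3/7*604 = 3 - 1812/7 = -1791/7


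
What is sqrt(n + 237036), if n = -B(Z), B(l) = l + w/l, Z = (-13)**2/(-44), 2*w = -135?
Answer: sqrt(19387473347)/286 ≈ 486.85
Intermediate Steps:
w = -135/2 (w = (1/2)*(-135) = -135/2 ≈ -67.500)
Z = -169/44 (Z = 169*(-1/44) = -169/44 ≈ -3.8409)
B(l) = l - 135/(2*l)
n = -102119/7436 (n = -(-169/44 - 135/(2*(-169/44))) = -(-169/44 - 135/2*(-44/169)) = -(-169/44 + 2970/169) = -1*102119/7436 = -102119/7436 ≈ -13.733)
sqrt(n + 237036) = sqrt(-102119/7436 + 237036) = sqrt(1762497577/7436) = sqrt(19387473347)/286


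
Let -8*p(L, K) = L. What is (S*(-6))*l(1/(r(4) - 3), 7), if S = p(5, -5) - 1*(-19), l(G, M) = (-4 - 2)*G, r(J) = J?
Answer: 1323/2 ≈ 661.50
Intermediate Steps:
p(L, K) = -L/8
l(G, M) = -6*G
S = 147/8 (S = -1/8*5 - 1*(-19) = -5/8 + 19 = 147/8 ≈ 18.375)
(S*(-6))*l(1/(r(4) - 3), 7) = ((147/8)*(-6))*(-6/(4 - 3)) = -(-1323)/(2*1) = -(-1323)/2 = -441/4*(-6) = 1323/2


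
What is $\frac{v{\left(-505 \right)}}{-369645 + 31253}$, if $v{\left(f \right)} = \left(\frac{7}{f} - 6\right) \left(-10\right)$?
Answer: $- \frac{3037}{17088796} \approx -0.00017772$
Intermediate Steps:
$v{\left(f \right)} = 60 - \frac{70}{f}$ ($v{\left(f \right)} = \left(-6 + \frac{7}{f}\right) \left(-10\right) = 60 - \frac{70}{f}$)
$\frac{v{\left(-505 \right)}}{-369645 + 31253} = \frac{60 - \frac{70}{-505}}{-369645 + 31253} = \frac{60 - - \frac{14}{101}}{-338392} = \left(60 + \frac{14}{101}\right) \left(- \frac{1}{338392}\right) = \frac{6074}{101} \left(- \frac{1}{338392}\right) = - \frac{3037}{17088796}$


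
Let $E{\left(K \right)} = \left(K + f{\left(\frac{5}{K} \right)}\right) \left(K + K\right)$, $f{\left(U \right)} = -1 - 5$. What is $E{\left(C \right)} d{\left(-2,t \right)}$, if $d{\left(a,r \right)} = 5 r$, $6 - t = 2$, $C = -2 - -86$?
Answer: $262080$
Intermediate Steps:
$C = 84$ ($C = -2 + 86 = 84$)
$t = 4$ ($t = 6 - 2 = 4$)
$f{\left(U \right)} = -6$
$E{\left(K \right)} = 2 K \left(-6 + K\right)$ ($E{\left(K \right)} = \left(K - 6\right) \left(K + K\right) = \left(-6 + K\right) 2 K = 2 K \left(-6 + K\right)$)
$E{\left(C \right)} d{\left(-2,t \right)} = 2 \cdot 84 \left(-6 + 84\right) 5 \cdot 4 = 2 \cdot 84 \cdot 78 \cdot 20 = 13104 \cdot 20 = 262080$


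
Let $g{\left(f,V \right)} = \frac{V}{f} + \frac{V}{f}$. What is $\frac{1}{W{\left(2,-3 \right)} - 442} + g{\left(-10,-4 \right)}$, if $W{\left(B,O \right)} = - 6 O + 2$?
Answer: $\frac{1683}{2110} \approx 0.79763$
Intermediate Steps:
$W{\left(B,O \right)} = 2 - 6 O$
$g{\left(f,V \right)} = \frac{2 V}{f}$
$\frac{1}{W{\left(2,-3 \right)} - 442} + g{\left(-10,-4 \right)} = \frac{1}{\left(2 - -18\right) - 442} + 2 \left(-4\right) \frac{1}{-10} = \frac{1}{\left(2 + 18\right) - 442} + 2 \left(-4\right) \left(- \frac{1}{10}\right) = \frac{1}{20 - 442} + \frac{4}{5} = \frac{1}{-422} + \frac{4}{5} = - \frac{1}{422} + \frac{4}{5} = \frac{1683}{2110}$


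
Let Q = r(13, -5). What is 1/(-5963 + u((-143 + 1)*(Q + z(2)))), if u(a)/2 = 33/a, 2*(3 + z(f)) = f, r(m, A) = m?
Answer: -71/423376 ≈ -0.00016770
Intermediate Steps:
z(f) = -3 + f/2
Q = 13
u(a) = 66/a (u(a) = 2*(33/a) = 66/a)
1/(-5963 + u((-143 + 1)*(Q + z(2)))) = 1/(-5963 + 66/(((-143 + 1)*(13 + (-3 + (½)*2))))) = 1/(-5963 + 66/((-142*(13 + (-3 + 1))))) = 1/(-5963 + 66/((-142*(13 - 2)))) = 1/(-5963 + 66/((-142*11))) = 1/(-5963 + 66/(-1562)) = 1/(-5963 + 66*(-1/1562)) = 1/(-5963 - 3/71) = 1/(-423376/71) = -71/423376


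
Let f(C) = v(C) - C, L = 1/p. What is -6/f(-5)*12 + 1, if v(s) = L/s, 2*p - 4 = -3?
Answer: -337/23 ≈ -14.652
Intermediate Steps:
p = ½ (p = 2 + (½)*(-3) = 2 - 3/2 = ½ ≈ 0.50000)
L = 2 (L = 1/(½) = 1*2 = 2)
v(s) = 2/s
f(C) = -C + 2/C (f(C) = 2/C - C = -C + 2/C)
-6/f(-5)*12 + 1 = -6/(-1*(-5) + 2/(-5))*12 + 1 = -6/(5 + 2*(-⅕))*12 + 1 = -6/(5 - ⅖)*12 + 1 = -6/23/5*12 + 1 = -6*5/23*12 + 1 = -30/23*12 + 1 = -360/23 + 1 = -337/23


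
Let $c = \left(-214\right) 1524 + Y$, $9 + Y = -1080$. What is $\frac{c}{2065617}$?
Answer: $- \frac{109075}{688539} \approx -0.15842$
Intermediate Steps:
$Y = -1089$ ($Y = -9 - 1080 = -1089$)
$c = -327225$ ($c = \left(-214\right) 1524 - 1089 = -326136 - 1089 = -327225$)
$\frac{c}{2065617} = - \frac{327225}{2065617} = \left(-327225\right) \frac{1}{2065617} = - \frac{109075}{688539}$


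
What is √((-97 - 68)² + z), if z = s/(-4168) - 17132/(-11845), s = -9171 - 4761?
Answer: √4148105978104703210/12342490 ≈ 165.01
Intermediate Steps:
s = -13932
z = 59107679/12342490 (z = -13932/(-4168) - 17132/(-11845) = -13932*(-1/4168) - 17132*(-1/11845) = 3483/1042 + 17132/11845 = 59107679/12342490 ≈ 4.7890)
√((-97 - 68)² + z) = √((-97 - 68)² + 59107679/12342490) = √((-165)² + 59107679/12342490) = √(27225 + 59107679/12342490) = √(336083397929/12342490) = √4148105978104703210/12342490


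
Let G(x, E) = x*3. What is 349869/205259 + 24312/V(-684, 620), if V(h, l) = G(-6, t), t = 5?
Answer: -830659861/615777 ≈ -1349.0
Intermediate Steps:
G(x, E) = 3*x
V(h, l) = -18 (V(h, l) = 3*(-6) = -18)
349869/205259 + 24312/V(-684, 620) = 349869/205259 + 24312/(-18) = 349869*(1/205259) + 24312*(-1/18) = 349869/205259 - 4052/3 = -830659861/615777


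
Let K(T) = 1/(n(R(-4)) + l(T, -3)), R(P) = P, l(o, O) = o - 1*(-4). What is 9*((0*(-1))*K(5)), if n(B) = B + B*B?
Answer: 0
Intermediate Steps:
l(o, O) = 4 + o (l(o, O) = o + 4 = 4 + o)
n(B) = B + B²
K(T) = 1/(16 + T) (K(T) = 1/(-4*(1 - 4) + (4 + T)) = 1/(-4*(-3) + (4 + T)) = 1/(12 + (4 + T)) = 1/(16 + T))
9*((0*(-1))*K(5)) = 9*((0*(-1))/(16 + 5)) = 9*(0/21) = 9*(0*(1/21)) = 9*0 = 0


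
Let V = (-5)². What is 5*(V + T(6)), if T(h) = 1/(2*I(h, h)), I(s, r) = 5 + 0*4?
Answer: 251/2 ≈ 125.50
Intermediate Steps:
V = 25
I(s, r) = 5 (I(s, r) = 5 + 0 = 5)
T(h) = ⅒ (T(h) = 1/(2*5) = (½)*(⅕) = ⅒)
5*(V + T(6)) = 5*(25 + ⅒) = 5*(251/10) = 251/2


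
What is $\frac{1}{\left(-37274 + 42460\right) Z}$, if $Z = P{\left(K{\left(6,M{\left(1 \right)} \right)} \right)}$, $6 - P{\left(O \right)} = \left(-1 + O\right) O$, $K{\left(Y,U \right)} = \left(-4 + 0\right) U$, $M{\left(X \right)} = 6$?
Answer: $- \frac{1}{3080484} \approx -3.2462 \cdot 10^{-7}$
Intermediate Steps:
$K{\left(Y,U \right)} = - 4 U$
$P{\left(O \right)} = 6 - O \left(-1 + O\right)$ ($P{\left(O \right)} = 6 - \left(-1 + O\right) O = 6 - O \left(-1 + O\right)$)
$Z = -594$ ($Z = 6 - 24 - \left(\left(-4\right) 6\right)^{2} = 6 - 24 - \left(-24\right)^{2} = 6 - 24 - 576 = -594$)
$\frac{1}{\left(-37274 + 42460\right) Z} = \frac{1}{\left(-37274 + 42460\right) \left(-594\right)} = \frac{1}{5186} \left(- \frac{1}{594}\right) = - \frac{1}{3080484}$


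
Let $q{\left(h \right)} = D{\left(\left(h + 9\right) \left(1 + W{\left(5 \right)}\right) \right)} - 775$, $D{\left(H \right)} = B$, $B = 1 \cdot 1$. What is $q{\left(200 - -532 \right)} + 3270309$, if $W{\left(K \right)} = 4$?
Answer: $3269535$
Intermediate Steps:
$B = 1$
$D{\left(H \right)} = 1$
$q{\left(h \right)} = -774$ ($q{\left(h \right)} = 1 - 775 = -774$)
$q{\left(200 - -532 \right)} + 3270309 = -774 + 3270309 = 3269535$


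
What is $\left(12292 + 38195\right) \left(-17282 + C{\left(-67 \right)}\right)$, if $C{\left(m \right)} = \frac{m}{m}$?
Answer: $-872465847$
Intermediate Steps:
$C{\left(m \right)} = 1$
$\left(12292 + 38195\right) \left(-17282 + C{\left(-67 \right)}\right) = \left(12292 + 38195\right) \left(-17282 + 1\right) = 50487 \left(-17281\right) = -872465847$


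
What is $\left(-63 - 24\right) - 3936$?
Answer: $-4023$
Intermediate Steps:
$\left(-63 - 24\right) - 3936 = -87 - 3936 = -4023$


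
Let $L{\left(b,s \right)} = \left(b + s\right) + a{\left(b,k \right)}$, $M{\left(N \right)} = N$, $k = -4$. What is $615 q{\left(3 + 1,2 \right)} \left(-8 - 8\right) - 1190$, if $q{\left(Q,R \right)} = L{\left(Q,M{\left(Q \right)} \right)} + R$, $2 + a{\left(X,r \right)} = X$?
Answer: $-119270$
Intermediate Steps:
$a{\left(X,r \right)} = -2 + X$
$L{\left(b,s \right)} = -2 + s + 2 b$ ($L{\left(b,s \right)} = \left(b + s\right) + \left(-2 + b\right) = -2 + s + 2 b$)
$q{\left(Q,R \right)} = -2 + R + 3 Q$ ($q{\left(Q,R \right)} = \left(-2 + Q + 2 Q\right) + R = \left(-2 + 3 Q\right) + R = -2 + R + 3 Q$)
$615 q{\left(3 + 1,2 \right)} \left(-8 - 8\right) - 1190 = 615 \left(-2 + 2 + 3 \left(3 + 1\right)\right) \left(-8 - 8\right) - 1190 = 615 \left(-2 + 2 + 3 \cdot 4\right) \left(-16\right) - 1190 = 615 \left(-2 + 2 + 12\right) \left(-16\right) - 1190 = 615 \cdot 12 \left(-16\right) - 1190 = 615 \left(-192\right) - 1190 = -118080 - 1190 = -119270$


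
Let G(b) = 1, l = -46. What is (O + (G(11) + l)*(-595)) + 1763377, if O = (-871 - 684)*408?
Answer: 1155712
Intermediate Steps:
O = -634440 (O = -1555*408 = -634440)
(O + (G(11) + l)*(-595)) + 1763377 = (-634440 + (1 - 46)*(-595)) + 1763377 = (-634440 - 45*(-595)) + 1763377 = (-634440 + 26775) + 1763377 = -607665 + 1763377 = 1155712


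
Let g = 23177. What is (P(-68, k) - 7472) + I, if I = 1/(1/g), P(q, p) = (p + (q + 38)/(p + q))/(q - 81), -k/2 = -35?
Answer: 2339990/149 ≈ 15705.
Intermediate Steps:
k = 70 (k = -2*(-35) = 70)
P(q, p) = (p + (38 + q)/(p + q))/(-81 + q)
I = 23177 (I = 1/(1/23177) = 23177)
(P(-68, k) - 7472) + I = ((38 - 68 + 70² + 70*(-68))/((-68)² - 81*70 - 81*(-68) + 70*(-68)) - 7472) + 23177 = ((38 - 68 + 4900 - 4760)/(4624 - 5670 + 5508 - 4760) - 7472) + 23177 = (110/(-298) - 7472) + 23177 = (-1/298*110 - 7472) + 23177 = (-55/149 - 7472) + 23177 = -1113383/149 + 23177 = 2339990/149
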